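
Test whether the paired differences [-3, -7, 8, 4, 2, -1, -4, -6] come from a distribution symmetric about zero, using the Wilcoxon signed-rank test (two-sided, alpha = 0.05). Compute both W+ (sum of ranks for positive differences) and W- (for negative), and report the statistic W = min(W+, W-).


Step 1: Drop any zero differences (none here) and take |d_i|.
|d| = [3, 7, 8, 4, 2, 1, 4, 6]
Step 2: Midrank |d_i| (ties get averaged ranks).
ranks: |3|->3, |7|->7, |8|->8, |4|->4.5, |2|->2, |1|->1, |4|->4.5, |6|->6
Step 3: Attach original signs; sum ranks with positive sign and with negative sign.
W+ = 8 + 4.5 + 2 = 14.5
W- = 3 + 7 + 1 + 4.5 + 6 = 21.5
(Check: W+ + W- = 36 should equal n(n+1)/2 = 36.)
Step 4: Test statistic W = min(W+, W-) = 14.5.
Step 5: Ties in |d|, so use the tie-corrected normal approximation.
        E[W] = n(n+1)/4 = 8*9/4 = 18.
        Tie groups: |d|=4 (t=2); sum(t^3 - t) = 6.
        Var[W] = n(n+1)(2n+1)/24 - sum(t^3-t)/48 = 1224/24 - 6/48 = 50.875.
        z = (W - E[W]) / sqrt(Var[W]) = (14.5 - 18) / 7.1327 = -0.4907.
        Two-sided p = 2*Phi(z) = 0.623639.
Step 6: alpha = 0.05. fail to reject H0.

W+ = 14.5, W- = 21.5, W = min = 14.5, p = 0.623639, fail to reject H0.


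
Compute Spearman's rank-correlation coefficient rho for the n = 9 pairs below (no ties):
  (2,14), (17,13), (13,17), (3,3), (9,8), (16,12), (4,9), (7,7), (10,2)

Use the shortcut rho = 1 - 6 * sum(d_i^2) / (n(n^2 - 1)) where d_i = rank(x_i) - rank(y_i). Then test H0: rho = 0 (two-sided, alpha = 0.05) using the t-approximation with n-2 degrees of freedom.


Step 1: Rank x and y separately (midranks; no ties here).
rank(x): 2->1, 17->9, 13->7, 3->2, 9->5, 16->8, 4->3, 7->4, 10->6
rank(y): 14->8, 13->7, 17->9, 3->2, 8->4, 12->6, 9->5, 7->3, 2->1
Step 2: d_i = R_x(i) - R_y(i); compute d_i^2.
  (1-8)^2=49, (9-7)^2=4, (7-9)^2=4, (2-2)^2=0, (5-4)^2=1, (8-6)^2=4, (3-5)^2=4, (4-3)^2=1, (6-1)^2=25
sum(d^2) = 92.
Step 3: rho = 1 - 6*92 / (9*(9^2 - 1)) = 1 - 552/720 = 0.233333.
Step 4: Under H0, t = rho * sqrt((n-2)/(1-rho^2)) = 0.6349 ~ t(7).
Step 5: Two-sided p-value from the t-distribution with 7 df = 0.545699.
Step 6: alpha = 0.05. fail to reject H0.

rho = 0.2333, p = 0.545699, fail to reject H0 at alpha = 0.05.


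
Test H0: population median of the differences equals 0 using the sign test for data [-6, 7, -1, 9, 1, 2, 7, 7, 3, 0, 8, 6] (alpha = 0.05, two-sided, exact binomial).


Step 1: Discard zero differences. Original n = 12; n_eff = number of nonzero differences = 11.
Nonzero differences (with sign): -6, +7, -1, +9, +1, +2, +7, +7, +3, +8, +6
Step 2: Count signs: positive = 9, negative = 2.
Step 3: Under H0: P(positive) = 0.5, so the number of positives S ~ Bin(11, 0.5).
Step 4: Two-sided exact p-value = sum of Bin(11,0.5) probabilities at or below the observed probability = 0.065430.
Step 5: alpha = 0.05. fail to reject H0.

n_eff = 11, pos = 9, neg = 2, p = 0.065430, fail to reject H0.


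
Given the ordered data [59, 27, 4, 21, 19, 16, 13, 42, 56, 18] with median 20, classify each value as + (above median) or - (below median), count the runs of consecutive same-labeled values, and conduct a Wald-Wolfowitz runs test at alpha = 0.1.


Step 1: Compute median = 20; label A = above, B = below.
Labels in order: AABABBBAAB  (n_A = 5, n_B = 5)
Step 2: Count runs R = 6.
Step 3: Under H0 (random ordering), E[R] = 2*n_A*n_B/(n_A+n_B) + 1 = 2*5*5/10 + 1 = 6.0000.
        Var[R] = 2*n_A*n_B*(2*n_A*n_B - n_A - n_B) / ((n_A+n_B)^2 * (n_A+n_B-1)) = 2000/900 = 2.2222.
        SD[R] = 1.4907.
Step 4: R = E[R], so z = 0 with no continuity correction.
Step 5: Two-sided p-value via normal approximation = 2*(1 - Phi(|z|)) = 1.000000.
Step 6: alpha = 0.1. fail to reject H0.

R = 6, z = 0.0000, p = 1.000000, fail to reject H0.


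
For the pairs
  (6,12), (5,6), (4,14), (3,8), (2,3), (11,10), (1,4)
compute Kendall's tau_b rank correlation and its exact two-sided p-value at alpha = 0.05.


Step 1: Enumerate the 21 unordered pairs (i,j) with i<j and classify each by sign(x_j-x_i) * sign(y_j-y_i).
  (1,2):dx=-1,dy=-6->C; (1,3):dx=-2,dy=+2->D; (1,4):dx=-3,dy=-4->C; (1,5):dx=-4,dy=-9->C
  (1,6):dx=+5,dy=-2->D; (1,7):dx=-5,dy=-8->C; (2,3):dx=-1,dy=+8->D; (2,4):dx=-2,dy=+2->D
  (2,5):dx=-3,dy=-3->C; (2,6):dx=+6,dy=+4->C; (2,7):dx=-4,dy=-2->C; (3,4):dx=-1,dy=-6->C
  (3,5):dx=-2,dy=-11->C; (3,6):dx=+7,dy=-4->D; (3,7):dx=-3,dy=-10->C; (4,5):dx=-1,dy=-5->C
  (4,6):dx=+8,dy=+2->C; (4,7):dx=-2,dy=-4->C; (5,6):dx=+9,dy=+7->C; (5,7):dx=-1,dy=+1->D
  (6,7):dx=-10,dy=-6->C
Step 2: C = 15, D = 6, total pairs = 21.
Step 3: tau = (C - D)/(n(n-1)/2) = (15 - 6)/21 = 0.428571.
Step 4: Exact two-sided p-value (enumerate n! = 5040 permutations of y under H0): p = 0.238889.
Step 5: alpha = 0.05. fail to reject H0.

tau_b = 0.4286 (C=15, D=6), p = 0.238889, fail to reject H0.


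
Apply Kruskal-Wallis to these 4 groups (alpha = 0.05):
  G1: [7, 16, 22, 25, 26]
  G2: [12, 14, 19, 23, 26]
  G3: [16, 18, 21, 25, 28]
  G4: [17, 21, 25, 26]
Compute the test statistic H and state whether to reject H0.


Step 1: Combine all N = 19 observations and assign midranks.
sorted (value, group, rank): (7,G1,1), (12,G2,2), (14,G2,3), (16,G1,4.5), (16,G3,4.5), (17,G4,6), (18,G3,7), (19,G2,8), (21,G3,9.5), (21,G4,9.5), (22,G1,11), (23,G2,12), (25,G1,14), (25,G3,14), (25,G4,14), (26,G1,17), (26,G2,17), (26,G4,17), (28,G3,19)
Step 2: Sum ranks within each group.
R_1 = 47.5 (n_1 = 5)
R_2 = 42 (n_2 = 5)
R_3 = 54 (n_3 = 5)
R_4 = 46.5 (n_4 = 4)
Step 3: H = 12/(N(N+1)) * sum(R_i^2/n_i) - 3(N+1)
     = 12/(19*20) * (47.5^2/5 + 42^2/5 + 54^2/5 + 46.5^2/4) - 3*20
     = 0.031579 * 1927.81 - 60
     = 0.878289.
Step 4: Ties present; correction factor C = 1 - 60/(19^3 - 19) = 0.991228. Corrected H = 0.878289 / 0.991228 = 0.886062.
Step 5: Under H0, H ~ chi^2(3); p-value = 0.828790.
Step 6: alpha = 0.05. fail to reject H0.

H = 0.8861, df = 3, p = 0.828790, fail to reject H0.


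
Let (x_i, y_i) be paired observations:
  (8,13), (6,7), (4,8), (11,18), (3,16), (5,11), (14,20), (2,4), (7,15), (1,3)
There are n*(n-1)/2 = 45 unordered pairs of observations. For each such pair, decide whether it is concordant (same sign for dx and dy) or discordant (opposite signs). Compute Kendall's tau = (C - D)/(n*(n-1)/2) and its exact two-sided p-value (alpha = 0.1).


Step 1: Enumerate the 45 unordered pairs (i,j) with i<j and classify each by sign(x_j-x_i) * sign(y_j-y_i).
  (1,2):dx=-2,dy=-6->C; (1,3):dx=-4,dy=-5->C; (1,4):dx=+3,dy=+5->C; (1,5):dx=-5,dy=+3->D
  (1,6):dx=-3,dy=-2->C; (1,7):dx=+6,dy=+7->C; (1,8):dx=-6,dy=-9->C; (1,9):dx=-1,dy=+2->D
  (1,10):dx=-7,dy=-10->C; (2,3):dx=-2,dy=+1->D; (2,4):dx=+5,dy=+11->C; (2,5):dx=-3,dy=+9->D
  (2,6):dx=-1,dy=+4->D; (2,7):dx=+8,dy=+13->C; (2,8):dx=-4,dy=-3->C; (2,9):dx=+1,dy=+8->C
  (2,10):dx=-5,dy=-4->C; (3,4):dx=+7,dy=+10->C; (3,5):dx=-1,dy=+8->D; (3,6):dx=+1,dy=+3->C
  (3,7):dx=+10,dy=+12->C; (3,8):dx=-2,dy=-4->C; (3,9):dx=+3,dy=+7->C; (3,10):dx=-3,dy=-5->C
  (4,5):dx=-8,dy=-2->C; (4,6):dx=-6,dy=-7->C; (4,7):dx=+3,dy=+2->C; (4,8):dx=-9,dy=-14->C
  (4,9):dx=-4,dy=-3->C; (4,10):dx=-10,dy=-15->C; (5,6):dx=+2,dy=-5->D; (5,7):dx=+11,dy=+4->C
  (5,8):dx=-1,dy=-12->C; (5,9):dx=+4,dy=-1->D; (5,10):dx=-2,dy=-13->C; (6,7):dx=+9,dy=+9->C
  (6,8):dx=-3,dy=-7->C; (6,9):dx=+2,dy=+4->C; (6,10):dx=-4,dy=-8->C; (7,8):dx=-12,dy=-16->C
  (7,9):dx=-7,dy=-5->C; (7,10):dx=-13,dy=-17->C; (8,9):dx=+5,dy=+11->C; (8,10):dx=-1,dy=-1->C
  (9,10):dx=-6,dy=-12->C
Step 2: C = 37, D = 8, total pairs = 45.
Step 3: tau = (C - D)/(n(n-1)/2) = (37 - 8)/45 = 0.644444.
Step 4: Exact two-sided p-value (enumerate n! = 3628800 permutations of y under H0): p = 0.009148.
Step 5: alpha = 0.1. reject H0.

tau_b = 0.6444 (C=37, D=8), p = 0.009148, reject H0.


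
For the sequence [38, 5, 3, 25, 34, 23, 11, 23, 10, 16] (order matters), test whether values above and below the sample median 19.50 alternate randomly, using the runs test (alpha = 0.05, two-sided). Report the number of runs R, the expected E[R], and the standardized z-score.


Step 1: Compute median = 19.50; label A = above, B = below.
Labels in order: ABBAAABABB  (n_A = 5, n_B = 5)
Step 2: Count runs R = 6.
Step 3: Under H0 (random ordering), E[R] = 2*n_A*n_B/(n_A+n_B) + 1 = 2*5*5/10 + 1 = 6.0000.
        Var[R] = 2*n_A*n_B*(2*n_A*n_B - n_A - n_B) / ((n_A+n_B)^2 * (n_A+n_B-1)) = 2000/900 = 2.2222.
        SD[R] = 1.4907.
Step 4: R = E[R], so z = 0 with no continuity correction.
Step 5: Two-sided p-value via normal approximation = 2*(1 - Phi(|z|)) = 1.000000.
Step 6: alpha = 0.05. fail to reject H0.

R = 6, z = 0.0000, p = 1.000000, fail to reject H0.


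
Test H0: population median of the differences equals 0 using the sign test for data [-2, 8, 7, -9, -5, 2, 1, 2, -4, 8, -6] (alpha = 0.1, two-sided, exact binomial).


Step 1: Discard zero differences. Original n = 11; n_eff = number of nonzero differences = 11.
Nonzero differences (with sign): -2, +8, +7, -9, -5, +2, +1, +2, -4, +8, -6
Step 2: Count signs: positive = 6, negative = 5.
Step 3: Under H0: P(positive) = 0.5, so the number of positives S ~ Bin(11, 0.5).
Step 4: Two-sided exact p-value = sum of Bin(11,0.5) probabilities at or below the observed probability = 1.000000.
Step 5: alpha = 0.1. fail to reject H0.

n_eff = 11, pos = 6, neg = 5, p = 1.000000, fail to reject H0.


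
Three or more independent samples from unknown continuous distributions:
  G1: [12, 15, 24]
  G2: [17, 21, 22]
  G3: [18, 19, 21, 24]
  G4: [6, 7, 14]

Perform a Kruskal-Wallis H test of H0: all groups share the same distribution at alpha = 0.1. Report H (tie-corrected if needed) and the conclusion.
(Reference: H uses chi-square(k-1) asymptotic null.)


Step 1: Combine all N = 13 observations and assign midranks.
sorted (value, group, rank): (6,G4,1), (7,G4,2), (12,G1,3), (14,G4,4), (15,G1,5), (17,G2,6), (18,G3,7), (19,G3,8), (21,G2,9.5), (21,G3,9.5), (22,G2,11), (24,G1,12.5), (24,G3,12.5)
Step 2: Sum ranks within each group.
R_1 = 20.5 (n_1 = 3)
R_2 = 26.5 (n_2 = 3)
R_3 = 37 (n_3 = 4)
R_4 = 7 (n_4 = 3)
Step 3: H = 12/(N(N+1)) * sum(R_i^2/n_i) - 3(N+1)
     = 12/(13*14) * (20.5^2/3 + 26.5^2/3 + 37^2/4 + 7^2/3) - 3*14
     = 0.065934 * 732.75 - 42
     = 6.313187.
Step 4: Ties present; correction factor C = 1 - 12/(13^3 - 13) = 0.994505. Corrected H = 6.313187 / 0.994505 = 6.348066.
Step 5: Under H0, H ~ chi^2(3); p-value = 0.095851.
Step 6: alpha = 0.1. reject H0.

H = 6.3481, df = 3, p = 0.095851, reject H0.


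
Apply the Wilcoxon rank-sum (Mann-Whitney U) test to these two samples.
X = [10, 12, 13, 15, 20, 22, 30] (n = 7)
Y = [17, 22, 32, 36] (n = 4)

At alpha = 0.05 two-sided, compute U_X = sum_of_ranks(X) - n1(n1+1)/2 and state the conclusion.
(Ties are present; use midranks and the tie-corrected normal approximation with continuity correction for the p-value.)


Step 1: Combine and sort all 11 observations; assign midranks.
sorted (value, group): (10,X), (12,X), (13,X), (15,X), (17,Y), (20,X), (22,X), (22,Y), (30,X), (32,Y), (36,Y)
ranks: 10->1, 12->2, 13->3, 15->4, 17->5, 20->6, 22->7.5, 22->7.5, 30->9, 32->10, 36->11
Step 2: Rank sum for X: R1 = 1 + 2 + 3 + 4 + 6 + 7.5 + 9 = 32.5.
Step 3: U_X = R1 - n1(n1+1)/2 = 32.5 - 7*8/2 = 32.5 - 28 = 4.5.
       U_Y = n1*n2 - U_X = 28 - 4.5 = 23.5.
Step 4: Ties are present, so use the tie-corrected normal approximation (with continuity correction) for the p-value.
Step 5: p-value = 0.088247; compare to alpha = 0.05. fail to reject H0.

U_X = 4.5, p = 0.088247, fail to reject H0 at alpha = 0.05.


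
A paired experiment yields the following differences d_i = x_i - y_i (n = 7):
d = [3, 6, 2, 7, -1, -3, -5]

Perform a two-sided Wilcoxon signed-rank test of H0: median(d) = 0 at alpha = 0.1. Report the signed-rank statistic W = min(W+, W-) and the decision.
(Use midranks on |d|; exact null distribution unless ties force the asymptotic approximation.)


Step 1: Drop any zero differences (none here) and take |d_i|.
|d| = [3, 6, 2, 7, 1, 3, 5]
Step 2: Midrank |d_i| (ties get averaged ranks).
ranks: |3|->3.5, |6|->6, |2|->2, |7|->7, |1|->1, |3|->3.5, |5|->5
Step 3: Attach original signs; sum ranks with positive sign and with negative sign.
W+ = 3.5 + 6 + 2 + 7 = 18.5
W- = 1 + 3.5 + 5 = 9.5
(Check: W+ + W- = 28 should equal n(n+1)/2 = 28.)
Step 4: Test statistic W = min(W+, W-) = 9.5.
Step 5: Ties in |d|, so use the tie-corrected normal approximation.
        E[W] = n(n+1)/4 = 7*8/4 = 14.
        Tie groups: |d|=3 (t=2); sum(t^3 - t) = 6.
        Var[W] = n(n+1)(2n+1)/24 - sum(t^3-t)/48 = 840/24 - 6/48 = 34.875.
        z = (W - E[W]) / sqrt(Var[W]) = (9.5 - 14) / 5.9055 = -0.7620.
        Two-sided p = 2*Phi(z) = 0.446060.
Step 6: alpha = 0.1. fail to reject H0.

W+ = 18.5, W- = 9.5, W = min = 9.5, p = 0.446060, fail to reject H0.


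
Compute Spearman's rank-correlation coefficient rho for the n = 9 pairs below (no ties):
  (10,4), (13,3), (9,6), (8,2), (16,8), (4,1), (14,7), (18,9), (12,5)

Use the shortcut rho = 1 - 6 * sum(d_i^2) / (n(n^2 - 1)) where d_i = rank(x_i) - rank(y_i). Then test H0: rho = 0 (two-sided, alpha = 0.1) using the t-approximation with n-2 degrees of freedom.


Step 1: Rank x and y separately (midranks; no ties here).
rank(x): 10->4, 13->6, 9->3, 8->2, 16->8, 4->1, 14->7, 18->9, 12->5
rank(y): 4->4, 3->3, 6->6, 2->2, 8->8, 1->1, 7->7, 9->9, 5->5
Step 2: d_i = R_x(i) - R_y(i); compute d_i^2.
  (4-4)^2=0, (6-3)^2=9, (3-6)^2=9, (2-2)^2=0, (8-8)^2=0, (1-1)^2=0, (7-7)^2=0, (9-9)^2=0, (5-5)^2=0
sum(d^2) = 18.
Step 3: rho = 1 - 6*18 / (9*(9^2 - 1)) = 1 - 108/720 = 0.850000.
Step 4: Under H0, t = rho * sqrt((n-2)/(1-rho^2)) = 4.2691 ~ t(7).
Step 5: Two-sided p-value from the t-distribution with 7 df = 0.003705.
Step 6: alpha = 0.1. reject H0.

rho = 0.8500, p = 0.003705, reject H0 at alpha = 0.1.


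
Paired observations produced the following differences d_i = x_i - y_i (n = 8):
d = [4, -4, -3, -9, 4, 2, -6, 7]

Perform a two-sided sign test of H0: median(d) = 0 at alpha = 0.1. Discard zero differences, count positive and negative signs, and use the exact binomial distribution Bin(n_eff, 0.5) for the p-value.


Step 1: Discard zero differences. Original n = 8; n_eff = number of nonzero differences = 8.
Nonzero differences (with sign): +4, -4, -3, -9, +4, +2, -6, +7
Step 2: Count signs: positive = 4, negative = 4.
Step 3: Under H0: P(positive) = 0.5, so the number of positives S ~ Bin(8, 0.5).
Step 4: Two-sided exact p-value = sum of Bin(8,0.5) probabilities at or below the observed probability = 1.000000.
Step 5: alpha = 0.1. fail to reject H0.

n_eff = 8, pos = 4, neg = 4, p = 1.000000, fail to reject H0.


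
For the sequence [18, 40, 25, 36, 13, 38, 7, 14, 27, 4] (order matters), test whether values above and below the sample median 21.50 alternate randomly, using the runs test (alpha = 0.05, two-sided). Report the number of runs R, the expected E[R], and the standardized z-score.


Step 1: Compute median = 21.50; label A = above, B = below.
Labels in order: BAAABABBAB  (n_A = 5, n_B = 5)
Step 2: Count runs R = 7.
Step 3: Under H0 (random ordering), E[R] = 2*n_A*n_B/(n_A+n_B) + 1 = 2*5*5/10 + 1 = 6.0000.
        Var[R] = 2*n_A*n_B*(2*n_A*n_B - n_A - n_B) / ((n_A+n_B)^2 * (n_A+n_B-1)) = 2000/900 = 2.2222.
        SD[R] = 1.4907.
Step 4: Continuity-corrected z = (R - 0.5 - E[R]) / SD[R] = (7 - 0.5 - 6.0000) / 1.4907 = 0.3354.
Step 5: Two-sided p-value via normal approximation = 2*(1 - Phi(|z|)) = 0.737316.
Step 6: alpha = 0.05. fail to reject H0.

R = 7, z = 0.3354, p = 0.737316, fail to reject H0.


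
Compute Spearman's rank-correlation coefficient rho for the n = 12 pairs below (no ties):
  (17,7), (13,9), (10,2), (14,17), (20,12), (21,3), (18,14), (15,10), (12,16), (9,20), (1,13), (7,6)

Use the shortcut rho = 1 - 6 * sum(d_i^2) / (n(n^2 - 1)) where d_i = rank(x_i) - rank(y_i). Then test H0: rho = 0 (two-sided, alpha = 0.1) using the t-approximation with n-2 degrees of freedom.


Step 1: Rank x and y separately (midranks; no ties here).
rank(x): 17->9, 13->6, 10->4, 14->7, 20->11, 21->12, 18->10, 15->8, 12->5, 9->3, 1->1, 7->2
rank(y): 7->4, 9->5, 2->1, 17->11, 12->7, 3->2, 14->9, 10->6, 16->10, 20->12, 13->8, 6->3
Step 2: d_i = R_x(i) - R_y(i); compute d_i^2.
  (9-4)^2=25, (6-5)^2=1, (4-1)^2=9, (7-11)^2=16, (11-7)^2=16, (12-2)^2=100, (10-9)^2=1, (8-6)^2=4, (5-10)^2=25, (3-12)^2=81, (1-8)^2=49, (2-3)^2=1
sum(d^2) = 328.
Step 3: rho = 1 - 6*328 / (12*(12^2 - 1)) = 1 - 1968/1716 = -0.146853.
Step 4: Under H0, t = rho * sqrt((n-2)/(1-rho^2)) = -0.4695 ~ t(10).
Step 5: Two-sided p-value from the t-distribution with 10 df = 0.648796.
Step 6: alpha = 0.1. fail to reject H0.

rho = -0.1469, p = 0.648796, fail to reject H0 at alpha = 0.1.


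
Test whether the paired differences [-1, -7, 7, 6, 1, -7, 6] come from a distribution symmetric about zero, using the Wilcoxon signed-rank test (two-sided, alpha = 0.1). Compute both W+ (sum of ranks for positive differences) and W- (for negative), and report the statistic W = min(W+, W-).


Step 1: Drop any zero differences (none here) and take |d_i|.
|d| = [1, 7, 7, 6, 1, 7, 6]
Step 2: Midrank |d_i| (ties get averaged ranks).
ranks: |1|->1.5, |7|->6, |7|->6, |6|->3.5, |1|->1.5, |7|->6, |6|->3.5
Step 3: Attach original signs; sum ranks with positive sign and with negative sign.
W+ = 6 + 3.5 + 1.5 + 3.5 = 14.5
W- = 1.5 + 6 + 6 = 13.5
(Check: W+ + W- = 28 should equal n(n+1)/2 = 28.)
Step 4: Test statistic W = min(W+, W-) = 13.5.
Step 5: Ties in |d|, so use the tie-corrected normal approximation.
        E[W] = n(n+1)/4 = 7*8/4 = 14.
        Tie groups: |d|=1 (t=2), |d|=6 (t=2), |d|=7 (t=3); sum(t^3 - t) = 36.
        Var[W] = n(n+1)(2n+1)/24 - sum(t^3-t)/48 = 840/24 - 36/48 = 34.25.
        z = (W - E[W]) / sqrt(Var[W]) = (13.5 - 14) / 5.8523 = -0.0854.
        Two-sided p = 2*Phi(z) = 0.931915.
Step 6: alpha = 0.1. fail to reject H0.

W+ = 14.5, W- = 13.5, W = min = 13.5, p = 0.931915, fail to reject H0.


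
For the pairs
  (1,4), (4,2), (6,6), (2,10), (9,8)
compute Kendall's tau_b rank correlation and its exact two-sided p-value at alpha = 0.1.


Step 1: Enumerate the 10 unordered pairs (i,j) with i<j and classify each by sign(x_j-x_i) * sign(y_j-y_i).
  (1,2):dx=+3,dy=-2->D; (1,3):dx=+5,dy=+2->C; (1,4):dx=+1,dy=+6->C; (1,5):dx=+8,dy=+4->C
  (2,3):dx=+2,dy=+4->C; (2,4):dx=-2,dy=+8->D; (2,5):dx=+5,dy=+6->C; (3,4):dx=-4,dy=+4->D
  (3,5):dx=+3,dy=+2->C; (4,5):dx=+7,dy=-2->D
Step 2: C = 6, D = 4, total pairs = 10.
Step 3: tau = (C - D)/(n(n-1)/2) = (6 - 4)/10 = 0.200000.
Step 4: Exact two-sided p-value (enumerate n! = 120 permutations of y under H0): p = 0.816667.
Step 5: alpha = 0.1. fail to reject H0.

tau_b = 0.2000 (C=6, D=4), p = 0.816667, fail to reject H0.


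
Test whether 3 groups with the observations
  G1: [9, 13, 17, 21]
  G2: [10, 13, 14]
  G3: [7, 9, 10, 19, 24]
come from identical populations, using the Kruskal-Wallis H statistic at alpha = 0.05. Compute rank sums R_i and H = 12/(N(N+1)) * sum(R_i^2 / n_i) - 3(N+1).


Step 1: Combine all N = 12 observations and assign midranks.
sorted (value, group, rank): (7,G3,1), (9,G1,2.5), (9,G3,2.5), (10,G2,4.5), (10,G3,4.5), (13,G1,6.5), (13,G2,6.5), (14,G2,8), (17,G1,9), (19,G3,10), (21,G1,11), (24,G3,12)
Step 2: Sum ranks within each group.
R_1 = 29 (n_1 = 4)
R_2 = 19 (n_2 = 3)
R_3 = 30 (n_3 = 5)
Step 3: H = 12/(N(N+1)) * sum(R_i^2/n_i) - 3(N+1)
     = 12/(12*13) * (29^2/4 + 19^2/3 + 30^2/5) - 3*13
     = 0.076923 * 510.583 - 39
     = 0.275641.
Step 4: Ties present; correction factor C = 1 - 18/(12^3 - 12) = 0.989510. Corrected H = 0.275641 / 0.989510 = 0.278563.
Step 5: Under H0, H ~ chi^2(2); p-value = 0.869983.
Step 6: alpha = 0.05. fail to reject H0.

H = 0.2786, df = 2, p = 0.869983, fail to reject H0.


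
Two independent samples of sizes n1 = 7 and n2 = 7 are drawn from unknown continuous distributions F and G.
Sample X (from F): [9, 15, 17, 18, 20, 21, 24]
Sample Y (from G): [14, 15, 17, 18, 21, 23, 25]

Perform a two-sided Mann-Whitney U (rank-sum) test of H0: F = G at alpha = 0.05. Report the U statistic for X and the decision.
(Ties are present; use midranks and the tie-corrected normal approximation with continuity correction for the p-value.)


Step 1: Combine and sort all 14 observations; assign midranks.
sorted (value, group): (9,X), (14,Y), (15,X), (15,Y), (17,X), (17,Y), (18,X), (18,Y), (20,X), (21,X), (21,Y), (23,Y), (24,X), (25,Y)
ranks: 9->1, 14->2, 15->3.5, 15->3.5, 17->5.5, 17->5.5, 18->7.5, 18->7.5, 20->9, 21->10.5, 21->10.5, 23->12, 24->13, 25->14
Step 2: Rank sum for X: R1 = 1 + 3.5 + 5.5 + 7.5 + 9 + 10.5 + 13 = 50.
Step 3: U_X = R1 - n1(n1+1)/2 = 50 - 7*8/2 = 50 - 28 = 22.
       U_Y = n1*n2 - U_X = 49 - 22 = 27.
Step 4: Ties are present, so use the tie-corrected normal approximation (with continuity correction) for the p-value.
Step 5: p-value = 0.797425; compare to alpha = 0.05. fail to reject H0.

U_X = 22, p = 0.797425, fail to reject H0 at alpha = 0.05.


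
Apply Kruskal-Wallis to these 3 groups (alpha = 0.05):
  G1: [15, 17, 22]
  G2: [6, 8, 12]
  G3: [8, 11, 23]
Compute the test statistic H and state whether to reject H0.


Step 1: Combine all N = 9 observations and assign midranks.
sorted (value, group, rank): (6,G2,1), (8,G2,2.5), (8,G3,2.5), (11,G3,4), (12,G2,5), (15,G1,6), (17,G1,7), (22,G1,8), (23,G3,9)
Step 2: Sum ranks within each group.
R_1 = 21 (n_1 = 3)
R_2 = 8.5 (n_2 = 3)
R_3 = 15.5 (n_3 = 3)
Step 3: H = 12/(N(N+1)) * sum(R_i^2/n_i) - 3(N+1)
     = 12/(9*10) * (21^2/3 + 8.5^2/3 + 15.5^2/3) - 3*10
     = 0.133333 * 251.167 - 30
     = 3.488889.
Step 4: Ties present; correction factor C = 1 - 6/(9^3 - 9) = 0.991667. Corrected H = 3.488889 / 0.991667 = 3.518207.
Step 5: Under H0, H ~ chi^2(2); p-value = 0.172199.
Step 6: alpha = 0.05. fail to reject H0.

H = 3.5182, df = 2, p = 0.172199, fail to reject H0.


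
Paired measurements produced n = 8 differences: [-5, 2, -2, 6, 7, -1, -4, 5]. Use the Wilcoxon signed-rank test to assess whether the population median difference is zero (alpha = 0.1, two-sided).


Step 1: Drop any zero differences (none here) and take |d_i|.
|d| = [5, 2, 2, 6, 7, 1, 4, 5]
Step 2: Midrank |d_i| (ties get averaged ranks).
ranks: |5|->5.5, |2|->2.5, |2|->2.5, |6|->7, |7|->8, |1|->1, |4|->4, |5|->5.5
Step 3: Attach original signs; sum ranks with positive sign and with negative sign.
W+ = 2.5 + 7 + 8 + 5.5 = 23
W- = 5.5 + 2.5 + 1 + 4 = 13
(Check: W+ + W- = 36 should equal n(n+1)/2 = 36.)
Step 4: Test statistic W = min(W+, W-) = 13.
Step 5: Ties in |d|, so use the tie-corrected normal approximation.
        E[W] = n(n+1)/4 = 8*9/4 = 18.
        Tie groups: |d|=2 (t=2), |d|=5 (t=2); sum(t^3 - t) = 12.
        Var[W] = n(n+1)(2n+1)/24 - sum(t^3-t)/48 = 1224/24 - 12/48 = 50.75.
        z = (W - E[W]) / sqrt(Var[W]) = (13 - 18) / 7.1239 = -0.7019.
        Two-sided p = 2*Phi(z) = 0.482765.
Step 6: alpha = 0.1. fail to reject H0.

W+ = 23, W- = 13, W = min = 13, p = 0.482765, fail to reject H0.


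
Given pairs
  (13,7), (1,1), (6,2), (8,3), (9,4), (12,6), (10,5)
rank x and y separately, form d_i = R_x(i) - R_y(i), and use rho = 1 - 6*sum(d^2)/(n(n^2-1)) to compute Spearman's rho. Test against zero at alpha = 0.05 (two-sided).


Step 1: Rank x and y separately (midranks; no ties here).
rank(x): 13->7, 1->1, 6->2, 8->3, 9->4, 12->6, 10->5
rank(y): 7->7, 1->1, 2->2, 3->3, 4->4, 6->6, 5->5
Step 2: d_i = R_x(i) - R_y(i); compute d_i^2.
  (7-7)^2=0, (1-1)^2=0, (2-2)^2=0, (3-3)^2=0, (4-4)^2=0, (6-6)^2=0, (5-5)^2=0
sum(d^2) = 0.
Step 3: rho = 1 - 6*0 / (7*(7^2 - 1)) = 1 - 0/336 = 1.000000.
Step 5: Two-sided p-value from the t-distribution with 5 df = 0.000000.
Step 6: alpha = 0.05. reject H0.

rho = 1.0000, p = 0.000000, reject H0 at alpha = 0.05.


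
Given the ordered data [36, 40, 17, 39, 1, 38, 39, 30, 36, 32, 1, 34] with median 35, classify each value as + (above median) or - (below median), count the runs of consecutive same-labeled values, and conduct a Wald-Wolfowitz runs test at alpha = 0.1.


Step 1: Compute median = 35; label A = above, B = below.
Labels in order: AABABAABABBB  (n_A = 6, n_B = 6)
Step 2: Count runs R = 8.
Step 3: Under H0 (random ordering), E[R] = 2*n_A*n_B/(n_A+n_B) + 1 = 2*6*6/12 + 1 = 7.0000.
        Var[R] = 2*n_A*n_B*(2*n_A*n_B - n_A - n_B) / ((n_A+n_B)^2 * (n_A+n_B-1)) = 4320/1584 = 2.7273.
        SD[R] = 1.6514.
Step 4: Continuity-corrected z = (R - 0.5 - E[R]) / SD[R] = (8 - 0.5 - 7.0000) / 1.6514 = 0.3028.
Step 5: Two-sided p-value via normal approximation = 2*(1 - Phi(|z|)) = 0.762069.
Step 6: alpha = 0.1. fail to reject H0.

R = 8, z = 0.3028, p = 0.762069, fail to reject H0.


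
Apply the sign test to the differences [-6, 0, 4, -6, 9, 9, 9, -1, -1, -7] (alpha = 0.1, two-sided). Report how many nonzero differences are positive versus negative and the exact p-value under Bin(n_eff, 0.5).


Step 1: Discard zero differences. Original n = 10; n_eff = number of nonzero differences = 9.
Nonzero differences (with sign): -6, +4, -6, +9, +9, +9, -1, -1, -7
Step 2: Count signs: positive = 4, negative = 5.
Step 3: Under H0: P(positive) = 0.5, so the number of positives S ~ Bin(9, 0.5).
Step 4: Two-sided exact p-value = sum of Bin(9,0.5) probabilities at or below the observed probability = 1.000000.
Step 5: alpha = 0.1. fail to reject H0.

n_eff = 9, pos = 4, neg = 5, p = 1.000000, fail to reject H0.


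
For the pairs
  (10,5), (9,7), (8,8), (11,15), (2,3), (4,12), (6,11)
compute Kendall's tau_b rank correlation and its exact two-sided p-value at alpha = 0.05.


Step 1: Enumerate the 21 unordered pairs (i,j) with i<j and classify each by sign(x_j-x_i) * sign(y_j-y_i).
  (1,2):dx=-1,dy=+2->D; (1,3):dx=-2,dy=+3->D; (1,4):dx=+1,dy=+10->C; (1,5):dx=-8,dy=-2->C
  (1,6):dx=-6,dy=+7->D; (1,7):dx=-4,dy=+6->D; (2,3):dx=-1,dy=+1->D; (2,4):dx=+2,dy=+8->C
  (2,5):dx=-7,dy=-4->C; (2,6):dx=-5,dy=+5->D; (2,7):dx=-3,dy=+4->D; (3,4):dx=+3,dy=+7->C
  (3,5):dx=-6,dy=-5->C; (3,6):dx=-4,dy=+4->D; (3,7):dx=-2,dy=+3->D; (4,5):dx=-9,dy=-12->C
  (4,6):dx=-7,dy=-3->C; (4,7):dx=-5,dy=-4->C; (5,6):dx=+2,dy=+9->C; (5,7):dx=+4,dy=+8->C
  (6,7):dx=+2,dy=-1->D
Step 2: C = 11, D = 10, total pairs = 21.
Step 3: tau = (C - D)/(n(n-1)/2) = (11 - 10)/21 = 0.047619.
Step 4: Exact two-sided p-value (enumerate n! = 5040 permutations of y under H0): p = 1.000000.
Step 5: alpha = 0.05. fail to reject H0.

tau_b = 0.0476 (C=11, D=10), p = 1.000000, fail to reject H0.


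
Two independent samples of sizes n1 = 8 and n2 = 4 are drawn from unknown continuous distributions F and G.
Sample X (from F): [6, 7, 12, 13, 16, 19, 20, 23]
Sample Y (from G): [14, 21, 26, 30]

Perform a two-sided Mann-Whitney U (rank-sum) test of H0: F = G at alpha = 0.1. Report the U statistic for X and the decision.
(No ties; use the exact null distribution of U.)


Step 1: Combine and sort all 12 observations; assign midranks.
sorted (value, group): (6,X), (7,X), (12,X), (13,X), (14,Y), (16,X), (19,X), (20,X), (21,Y), (23,X), (26,Y), (30,Y)
ranks: 6->1, 7->2, 12->3, 13->4, 14->5, 16->6, 19->7, 20->8, 21->9, 23->10, 26->11, 30->12
Step 2: Rank sum for X: R1 = 1 + 2 + 3 + 4 + 6 + 7 + 8 + 10 = 41.
Step 3: U_X = R1 - n1(n1+1)/2 = 41 - 8*9/2 = 41 - 36 = 5.
       U_Y = n1*n2 - U_X = 32 - 5 = 27.
Step 4: No ties, so the exact null distribution of U (based on enumerating the C(12,8) = 495 equally likely rank assignments) gives the two-sided p-value.
Step 5: p-value = 0.072727; compare to alpha = 0.1. reject H0.

U_X = 5, p = 0.072727, reject H0 at alpha = 0.1.


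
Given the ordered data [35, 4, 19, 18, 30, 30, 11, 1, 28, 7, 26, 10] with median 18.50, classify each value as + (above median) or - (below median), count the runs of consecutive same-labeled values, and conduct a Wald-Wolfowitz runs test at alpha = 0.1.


Step 1: Compute median = 18.50; label A = above, B = below.
Labels in order: ABABAABBABAB  (n_A = 6, n_B = 6)
Step 2: Count runs R = 10.
Step 3: Under H0 (random ordering), E[R] = 2*n_A*n_B/(n_A+n_B) + 1 = 2*6*6/12 + 1 = 7.0000.
        Var[R] = 2*n_A*n_B*(2*n_A*n_B - n_A - n_B) / ((n_A+n_B)^2 * (n_A+n_B-1)) = 4320/1584 = 2.7273.
        SD[R] = 1.6514.
Step 4: Continuity-corrected z = (R - 0.5 - E[R]) / SD[R] = (10 - 0.5 - 7.0000) / 1.6514 = 1.5138.
Step 5: Two-sided p-value via normal approximation = 2*(1 - Phi(|z|)) = 0.130070.
Step 6: alpha = 0.1. fail to reject H0.

R = 10, z = 1.5138, p = 0.130070, fail to reject H0.


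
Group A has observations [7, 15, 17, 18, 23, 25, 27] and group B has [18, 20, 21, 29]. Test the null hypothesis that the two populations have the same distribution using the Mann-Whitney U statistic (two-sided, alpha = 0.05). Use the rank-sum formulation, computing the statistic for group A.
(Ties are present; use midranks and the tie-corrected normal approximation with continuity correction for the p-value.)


Step 1: Combine and sort all 11 observations; assign midranks.
sorted (value, group): (7,X), (15,X), (17,X), (18,X), (18,Y), (20,Y), (21,Y), (23,X), (25,X), (27,X), (29,Y)
ranks: 7->1, 15->2, 17->3, 18->4.5, 18->4.5, 20->6, 21->7, 23->8, 25->9, 27->10, 29->11
Step 2: Rank sum for X: R1 = 1 + 2 + 3 + 4.5 + 8 + 9 + 10 = 37.5.
Step 3: U_X = R1 - n1(n1+1)/2 = 37.5 - 7*8/2 = 37.5 - 28 = 9.5.
       U_Y = n1*n2 - U_X = 28 - 9.5 = 18.5.
Step 4: Ties are present, so use the tie-corrected normal approximation (with continuity correction) for the p-value.
Step 5: p-value = 0.448659; compare to alpha = 0.05. fail to reject H0.

U_X = 9.5, p = 0.448659, fail to reject H0 at alpha = 0.05.


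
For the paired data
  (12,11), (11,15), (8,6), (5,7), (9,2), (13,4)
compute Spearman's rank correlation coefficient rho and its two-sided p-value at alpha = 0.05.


Step 1: Rank x and y separately (midranks; no ties here).
rank(x): 12->5, 11->4, 8->2, 5->1, 9->3, 13->6
rank(y): 11->5, 15->6, 6->3, 7->4, 2->1, 4->2
Step 2: d_i = R_x(i) - R_y(i); compute d_i^2.
  (5-5)^2=0, (4-6)^2=4, (2-3)^2=1, (1-4)^2=9, (3-1)^2=4, (6-2)^2=16
sum(d^2) = 34.
Step 3: rho = 1 - 6*34 / (6*(6^2 - 1)) = 1 - 204/210 = 0.028571.
Step 4: Under H0, t = rho * sqrt((n-2)/(1-rho^2)) = 0.0572 ~ t(4).
Step 5: Two-sided p-value from the t-distribution with 4 df = 0.957155.
Step 6: alpha = 0.05. fail to reject H0.

rho = 0.0286, p = 0.957155, fail to reject H0 at alpha = 0.05.


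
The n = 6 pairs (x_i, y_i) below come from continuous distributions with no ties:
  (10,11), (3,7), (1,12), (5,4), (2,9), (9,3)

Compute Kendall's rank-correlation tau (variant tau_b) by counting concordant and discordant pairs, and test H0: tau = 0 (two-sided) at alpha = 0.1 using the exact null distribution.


Step 1: Enumerate the 15 unordered pairs (i,j) with i<j and classify each by sign(x_j-x_i) * sign(y_j-y_i).
  (1,2):dx=-7,dy=-4->C; (1,3):dx=-9,dy=+1->D; (1,4):dx=-5,dy=-7->C; (1,5):dx=-8,dy=-2->C
  (1,6):dx=-1,dy=-8->C; (2,3):dx=-2,dy=+5->D; (2,4):dx=+2,dy=-3->D; (2,5):dx=-1,dy=+2->D
  (2,6):dx=+6,dy=-4->D; (3,4):dx=+4,dy=-8->D; (3,5):dx=+1,dy=-3->D; (3,6):dx=+8,dy=-9->D
  (4,5):dx=-3,dy=+5->D; (4,6):dx=+4,dy=-1->D; (5,6):dx=+7,dy=-6->D
Step 2: C = 4, D = 11, total pairs = 15.
Step 3: tau = (C - D)/(n(n-1)/2) = (4 - 11)/15 = -0.466667.
Step 4: Exact two-sided p-value (enumerate n! = 720 permutations of y under H0): p = 0.272222.
Step 5: alpha = 0.1. fail to reject H0.

tau_b = -0.4667 (C=4, D=11), p = 0.272222, fail to reject H0.


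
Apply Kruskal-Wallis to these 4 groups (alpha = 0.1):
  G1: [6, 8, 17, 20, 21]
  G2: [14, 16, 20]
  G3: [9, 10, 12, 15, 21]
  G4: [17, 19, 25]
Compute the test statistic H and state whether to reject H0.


Step 1: Combine all N = 16 observations and assign midranks.
sorted (value, group, rank): (6,G1,1), (8,G1,2), (9,G3,3), (10,G3,4), (12,G3,5), (14,G2,6), (15,G3,7), (16,G2,8), (17,G1,9.5), (17,G4,9.5), (19,G4,11), (20,G1,12.5), (20,G2,12.5), (21,G1,14.5), (21,G3,14.5), (25,G4,16)
Step 2: Sum ranks within each group.
R_1 = 39.5 (n_1 = 5)
R_2 = 26.5 (n_2 = 3)
R_3 = 33.5 (n_3 = 5)
R_4 = 36.5 (n_4 = 3)
Step 3: H = 12/(N(N+1)) * sum(R_i^2/n_i) - 3(N+1)
     = 12/(16*17) * (39.5^2/5 + 26.5^2/3 + 33.5^2/5 + 36.5^2/3) - 3*17
     = 0.044118 * 1214.67 - 51
     = 2.588235.
Step 4: Ties present; correction factor C = 1 - 18/(16^3 - 16) = 0.995588. Corrected H = 2.588235 / 0.995588 = 2.599705.
Step 5: Under H0, H ~ chi^2(3); p-value = 0.457541.
Step 6: alpha = 0.1. fail to reject H0.

H = 2.5997, df = 3, p = 0.457541, fail to reject H0.


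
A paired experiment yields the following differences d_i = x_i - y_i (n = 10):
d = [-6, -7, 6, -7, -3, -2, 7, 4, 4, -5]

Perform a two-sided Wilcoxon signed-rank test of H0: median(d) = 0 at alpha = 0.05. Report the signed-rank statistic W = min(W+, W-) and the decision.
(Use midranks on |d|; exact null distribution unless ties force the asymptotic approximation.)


Step 1: Drop any zero differences (none here) and take |d_i|.
|d| = [6, 7, 6, 7, 3, 2, 7, 4, 4, 5]
Step 2: Midrank |d_i| (ties get averaged ranks).
ranks: |6|->6.5, |7|->9, |6|->6.5, |7|->9, |3|->2, |2|->1, |7|->9, |4|->3.5, |4|->3.5, |5|->5
Step 3: Attach original signs; sum ranks with positive sign and with negative sign.
W+ = 6.5 + 9 + 3.5 + 3.5 = 22.5
W- = 6.5 + 9 + 9 + 2 + 1 + 5 = 32.5
(Check: W+ + W- = 55 should equal n(n+1)/2 = 55.)
Step 4: Test statistic W = min(W+, W-) = 22.5.
Step 5: Ties in |d|, so use the tie-corrected normal approximation.
        E[W] = n(n+1)/4 = 10*11/4 = 27.5.
        Tie groups: |d|=4 (t=2), |d|=6 (t=2), |d|=7 (t=3); sum(t^3 - t) = 36.
        Var[W] = n(n+1)(2n+1)/24 - sum(t^3-t)/48 = 2310/24 - 36/48 = 95.5.
        z = (W - E[W]) / sqrt(Var[W]) = (22.5 - 27.5) / 9.7724 = -0.5116.
        Two-sided p = 2*Phi(z) = 0.608900.
Step 6: alpha = 0.05. fail to reject H0.

W+ = 22.5, W- = 32.5, W = min = 22.5, p = 0.608900, fail to reject H0.


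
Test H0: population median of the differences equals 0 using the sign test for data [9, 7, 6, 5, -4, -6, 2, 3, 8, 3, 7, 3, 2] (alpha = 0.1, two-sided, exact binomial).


Step 1: Discard zero differences. Original n = 13; n_eff = number of nonzero differences = 13.
Nonzero differences (with sign): +9, +7, +6, +5, -4, -6, +2, +3, +8, +3, +7, +3, +2
Step 2: Count signs: positive = 11, negative = 2.
Step 3: Under H0: P(positive) = 0.5, so the number of positives S ~ Bin(13, 0.5).
Step 4: Two-sided exact p-value = sum of Bin(13,0.5) probabilities at or below the observed probability = 0.022461.
Step 5: alpha = 0.1. reject H0.

n_eff = 13, pos = 11, neg = 2, p = 0.022461, reject H0.


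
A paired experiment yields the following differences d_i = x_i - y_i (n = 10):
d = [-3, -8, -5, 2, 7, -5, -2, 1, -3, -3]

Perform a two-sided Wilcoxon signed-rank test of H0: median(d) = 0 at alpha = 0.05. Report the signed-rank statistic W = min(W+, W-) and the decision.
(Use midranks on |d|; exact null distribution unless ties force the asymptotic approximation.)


Step 1: Drop any zero differences (none here) and take |d_i|.
|d| = [3, 8, 5, 2, 7, 5, 2, 1, 3, 3]
Step 2: Midrank |d_i| (ties get averaged ranks).
ranks: |3|->5, |8|->10, |5|->7.5, |2|->2.5, |7|->9, |5|->7.5, |2|->2.5, |1|->1, |3|->5, |3|->5
Step 3: Attach original signs; sum ranks with positive sign and with negative sign.
W+ = 2.5 + 9 + 1 = 12.5
W- = 5 + 10 + 7.5 + 7.5 + 2.5 + 5 + 5 = 42.5
(Check: W+ + W- = 55 should equal n(n+1)/2 = 55.)
Step 4: Test statistic W = min(W+, W-) = 12.5.
Step 5: Ties in |d|, so use the tie-corrected normal approximation.
        E[W] = n(n+1)/4 = 10*11/4 = 27.5.
        Tie groups: |d|=2 (t=2), |d|=3 (t=3), |d|=5 (t=2); sum(t^3 - t) = 36.
        Var[W] = n(n+1)(2n+1)/24 - sum(t^3-t)/48 = 2310/24 - 36/48 = 95.5.
        z = (W - E[W]) / sqrt(Var[W]) = (12.5 - 27.5) / 9.7724 = -1.5349.
        Two-sided p = 2*Phi(z) = 0.124800.
Step 6: alpha = 0.05. fail to reject H0.

W+ = 12.5, W- = 42.5, W = min = 12.5, p = 0.124800, fail to reject H0.


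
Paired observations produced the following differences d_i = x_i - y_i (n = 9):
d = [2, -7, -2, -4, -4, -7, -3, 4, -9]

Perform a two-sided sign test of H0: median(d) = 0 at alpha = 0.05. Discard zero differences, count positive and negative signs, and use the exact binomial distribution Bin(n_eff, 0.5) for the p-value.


Step 1: Discard zero differences. Original n = 9; n_eff = number of nonzero differences = 9.
Nonzero differences (with sign): +2, -7, -2, -4, -4, -7, -3, +4, -9
Step 2: Count signs: positive = 2, negative = 7.
Step 3: Under H0: P(positive) = 0.5, so the number of positives S ~ Bin(9, 0.5).
Step 4: Two-sided exact p-value = sum of Bin(9,0.5) probabilities at or below the observed probability = 0.179688.
Step 5: alpha = 0.05. fail to reject H0.

n_eff = 9, pos = 2, neg = 7, p = 0.179688, fail to reject H0.


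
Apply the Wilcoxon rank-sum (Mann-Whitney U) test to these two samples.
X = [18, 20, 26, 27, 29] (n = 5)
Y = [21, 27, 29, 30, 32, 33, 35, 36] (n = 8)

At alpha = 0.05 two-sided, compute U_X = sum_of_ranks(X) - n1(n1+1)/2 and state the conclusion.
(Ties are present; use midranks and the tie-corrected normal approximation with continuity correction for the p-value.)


Step 1: Combine and sort all 13 observations; assign midranks.
sorted (value, group): (18,X), (20,X), (21,Y), (26,X), (27,X), (27,Y), (29,X), (29,Y), (30,Y), (32,Y), (33,Y), (35,Y), (36,Y)
ranks: 18->1, 20->2, 21->3, 26->4, 27->5.5, 27->5.5, 29->7.5, 29->7.5, 30->9, 32->10, 33->11, 35->12, 36->13
Step 2: Rank sum for X: R1 = 1 + 2 + 4 + 5.5 + 7.5 = 20.
Step 3: U_X = R1 - n1(n1+1)/2 = 20 - 5*6/2 = 20 - 15 = 5.
       U_Y = n1*n2 - U_X = 40 - 5 = 35.
Step 4: Ties are present, so use the tie-corrected normal approximation (with continuity correction) for the p-value.
Step 5: p-value = 0.033301; compare to alpha = 0.05. reject H0.

U_X = 5, p = 0.033301, reject H0 at alpha = 0.05.


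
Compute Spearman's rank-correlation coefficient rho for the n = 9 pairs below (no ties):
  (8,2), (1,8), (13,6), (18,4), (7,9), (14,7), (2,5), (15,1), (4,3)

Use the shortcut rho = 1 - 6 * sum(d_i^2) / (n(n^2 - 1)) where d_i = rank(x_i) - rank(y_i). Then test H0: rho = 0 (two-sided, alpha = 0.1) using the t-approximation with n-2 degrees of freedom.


Step 1: Rank x and y separately (midranks; no ties here).
rank(x): 8->5, 1->1, 13->6, 18->9, 7->4, 14->7, 2->2, 15->8, 4->3
rank(y): 2->2, 8->8, 6->6, 4->4, 9->9, 7->7, 5->5, 1->1, 3->3
Step 2: d_i = R_x(i) - R_y(i); compute d_i^2.
  (5-2)^2=9, (1-8)^2=49, (6-6)^2=0, (9-4)^2=25, (4-9)^2=25, (7-7)^2=0, (2-5)^2=9, (8-1)^2=49, (3-3)^2=0
sum(d^2) = 166.
Step 3: rho = 1 - 6*166 / (9*(9^2 - 1)) = 1 - 996/720 = -0.383333.
Step 4: Under H0, t = rho * sqrt((n-2)/(1-rho^2)) = -1.0981 ~ t(7).
Step 5: Two-sided p-value from the t-distribution with 7 df = 0.308495.
Step 6: alpha = 0.1. fail to reject H0.

rho = -0.3833, p = 0.308495, fail to reject H0 at alpha = 0.1.


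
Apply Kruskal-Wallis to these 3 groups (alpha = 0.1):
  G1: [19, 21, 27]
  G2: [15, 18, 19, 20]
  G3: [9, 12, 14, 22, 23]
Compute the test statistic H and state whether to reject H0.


Step 1: Combine all N = 12 observations and assign midranks.
sorted (value, group, rank): (9,G3,1), (12,G3,2), (14,G3,3), (15,G2,4), (18,G2,5), (19,G1,6.5), (19,G2,6.5), (20,G2,8), (21,G1,9), (22,G3,10), (23,G3,11), (27,G1,12)
Step 2: Sum ranks within each group.
R_1 = 27.5 (n_1 = 3)
R_2 = 23.5 (n_2 = 4)
R_3 = 27 (n_3 = 5)
Step 3: H = 12/(N(N+1)) * sum(R_i^2/n_i) - 3(N+1)
     = 12/(12*13) * (27.5^2/3 + 23.5^2/4 + 27^2/5) - 3*13
     = 0.076923 * 535.946 - 39
     = 2.226603.
Step 4: Ties present; correction factor C = 1 - 6/(12^3 - 12) = 0.996503. Corrected H = 2.226603 / 0.996503 = 2.234415.
Step 5: Under H0, H ~ chi^2(2); p-value = 0.327192.
Step 6: alpha = 0.1. fail to reject H0.

H = 2.2344, df = 2, p = 0.327192, fail to reject H0.


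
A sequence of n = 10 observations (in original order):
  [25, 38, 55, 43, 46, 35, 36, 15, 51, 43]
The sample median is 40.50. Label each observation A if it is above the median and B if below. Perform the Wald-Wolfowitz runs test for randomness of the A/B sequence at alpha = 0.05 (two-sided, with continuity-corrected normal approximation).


Step 1: Compute median = 40.50; label A = above, B = below.
Labels in order: BBAAABBBAA  (n_A = 5, n_B = 5)
Step 2: Count runs R = 4.
Step 3: Under H0 (random ordering), E[R] = 2*n_A*n_B/(n_A+n_B) + 1 = 2*5*5/10 + 1 = 6.0000.
        Var[R] = 2*n_A*n_B*(2*n_A*n_B - n_A - n_B) / ((n_A+n_B)^2 * (n_A+n_B-1)) = 2000/900 = 2.2222.
        SD[R] = 1.4907.
Step 4: Continuity-corrected z = (R + 0.5 - E[R]) / SD[R] = (4 + 0.5 - 6.0000) / 1.4907 = -1.0062.
Step 5: Two-sided p-value via normal approximation = 2*(1 - Phi(|z|)) = 0.314305.
Step 6: alpha = 0.05. fail to reject H0.

R = 4, z = -1.0062, p = 0.314305, fail to reject H0.
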